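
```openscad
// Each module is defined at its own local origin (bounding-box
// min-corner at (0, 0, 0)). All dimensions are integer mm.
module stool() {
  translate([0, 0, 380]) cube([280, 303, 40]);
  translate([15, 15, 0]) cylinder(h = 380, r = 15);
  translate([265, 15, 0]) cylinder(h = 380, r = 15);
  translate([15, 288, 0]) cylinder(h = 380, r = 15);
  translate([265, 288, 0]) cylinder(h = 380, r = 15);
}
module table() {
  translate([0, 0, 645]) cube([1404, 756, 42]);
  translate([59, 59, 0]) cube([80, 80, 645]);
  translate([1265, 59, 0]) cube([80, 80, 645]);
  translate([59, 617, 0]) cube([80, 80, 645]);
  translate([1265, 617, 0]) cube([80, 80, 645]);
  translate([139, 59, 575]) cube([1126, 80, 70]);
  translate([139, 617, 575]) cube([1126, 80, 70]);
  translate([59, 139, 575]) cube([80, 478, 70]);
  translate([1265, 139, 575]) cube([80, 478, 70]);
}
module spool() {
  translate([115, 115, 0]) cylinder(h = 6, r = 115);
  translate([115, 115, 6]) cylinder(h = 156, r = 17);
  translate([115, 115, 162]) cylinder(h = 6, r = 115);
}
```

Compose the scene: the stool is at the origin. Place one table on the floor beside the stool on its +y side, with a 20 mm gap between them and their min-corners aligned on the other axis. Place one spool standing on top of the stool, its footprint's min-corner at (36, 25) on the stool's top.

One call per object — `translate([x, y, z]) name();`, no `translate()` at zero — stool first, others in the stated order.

stool();
translate([0, 323, 0]) table();
translate([36, 25, 420]) spool();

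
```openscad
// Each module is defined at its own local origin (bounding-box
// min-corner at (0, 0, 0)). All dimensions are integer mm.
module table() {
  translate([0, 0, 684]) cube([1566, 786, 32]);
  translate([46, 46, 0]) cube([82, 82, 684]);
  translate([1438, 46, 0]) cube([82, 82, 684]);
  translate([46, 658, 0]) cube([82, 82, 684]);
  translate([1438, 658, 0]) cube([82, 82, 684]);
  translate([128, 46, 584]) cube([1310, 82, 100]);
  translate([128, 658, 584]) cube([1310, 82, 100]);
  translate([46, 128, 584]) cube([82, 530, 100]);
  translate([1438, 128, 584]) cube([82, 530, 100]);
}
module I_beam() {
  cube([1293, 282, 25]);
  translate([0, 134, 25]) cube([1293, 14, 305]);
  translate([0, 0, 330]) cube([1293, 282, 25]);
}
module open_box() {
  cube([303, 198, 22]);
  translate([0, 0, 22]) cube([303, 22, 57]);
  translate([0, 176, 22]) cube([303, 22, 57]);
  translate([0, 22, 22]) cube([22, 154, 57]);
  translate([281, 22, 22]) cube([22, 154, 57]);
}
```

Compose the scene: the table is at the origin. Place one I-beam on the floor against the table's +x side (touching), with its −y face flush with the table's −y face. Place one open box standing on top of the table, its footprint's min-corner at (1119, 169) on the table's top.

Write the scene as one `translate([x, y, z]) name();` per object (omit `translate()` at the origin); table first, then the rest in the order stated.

table();
translate([1566, 0, 0]) I_beam();
translate([1119, 169, 716]) open_box();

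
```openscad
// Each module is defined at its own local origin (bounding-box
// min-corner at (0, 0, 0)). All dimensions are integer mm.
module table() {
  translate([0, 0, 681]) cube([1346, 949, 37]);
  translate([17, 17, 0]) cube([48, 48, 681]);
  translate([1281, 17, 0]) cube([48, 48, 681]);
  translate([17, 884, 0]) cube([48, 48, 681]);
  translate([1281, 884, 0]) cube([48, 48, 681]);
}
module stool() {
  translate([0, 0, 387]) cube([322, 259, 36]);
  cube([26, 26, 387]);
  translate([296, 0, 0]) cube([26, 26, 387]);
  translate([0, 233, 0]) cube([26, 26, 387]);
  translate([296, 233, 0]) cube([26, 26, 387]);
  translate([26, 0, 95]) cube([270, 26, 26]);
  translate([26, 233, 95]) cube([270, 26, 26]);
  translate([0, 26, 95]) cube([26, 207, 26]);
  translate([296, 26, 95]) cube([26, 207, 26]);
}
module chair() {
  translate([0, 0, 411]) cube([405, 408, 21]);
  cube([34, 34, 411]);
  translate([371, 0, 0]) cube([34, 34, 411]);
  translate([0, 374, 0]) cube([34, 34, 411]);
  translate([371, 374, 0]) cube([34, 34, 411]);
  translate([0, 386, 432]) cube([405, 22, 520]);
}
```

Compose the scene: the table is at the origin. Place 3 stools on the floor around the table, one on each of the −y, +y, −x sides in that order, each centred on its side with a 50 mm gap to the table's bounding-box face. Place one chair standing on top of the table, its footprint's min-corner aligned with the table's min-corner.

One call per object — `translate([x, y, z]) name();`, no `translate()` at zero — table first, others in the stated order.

table();
translate([512, -309, 0]) stool();
translate([512, 999, 0]) stool();
translate([-372, 345, 0]) stool();
translate([0, 0, 718]) chair();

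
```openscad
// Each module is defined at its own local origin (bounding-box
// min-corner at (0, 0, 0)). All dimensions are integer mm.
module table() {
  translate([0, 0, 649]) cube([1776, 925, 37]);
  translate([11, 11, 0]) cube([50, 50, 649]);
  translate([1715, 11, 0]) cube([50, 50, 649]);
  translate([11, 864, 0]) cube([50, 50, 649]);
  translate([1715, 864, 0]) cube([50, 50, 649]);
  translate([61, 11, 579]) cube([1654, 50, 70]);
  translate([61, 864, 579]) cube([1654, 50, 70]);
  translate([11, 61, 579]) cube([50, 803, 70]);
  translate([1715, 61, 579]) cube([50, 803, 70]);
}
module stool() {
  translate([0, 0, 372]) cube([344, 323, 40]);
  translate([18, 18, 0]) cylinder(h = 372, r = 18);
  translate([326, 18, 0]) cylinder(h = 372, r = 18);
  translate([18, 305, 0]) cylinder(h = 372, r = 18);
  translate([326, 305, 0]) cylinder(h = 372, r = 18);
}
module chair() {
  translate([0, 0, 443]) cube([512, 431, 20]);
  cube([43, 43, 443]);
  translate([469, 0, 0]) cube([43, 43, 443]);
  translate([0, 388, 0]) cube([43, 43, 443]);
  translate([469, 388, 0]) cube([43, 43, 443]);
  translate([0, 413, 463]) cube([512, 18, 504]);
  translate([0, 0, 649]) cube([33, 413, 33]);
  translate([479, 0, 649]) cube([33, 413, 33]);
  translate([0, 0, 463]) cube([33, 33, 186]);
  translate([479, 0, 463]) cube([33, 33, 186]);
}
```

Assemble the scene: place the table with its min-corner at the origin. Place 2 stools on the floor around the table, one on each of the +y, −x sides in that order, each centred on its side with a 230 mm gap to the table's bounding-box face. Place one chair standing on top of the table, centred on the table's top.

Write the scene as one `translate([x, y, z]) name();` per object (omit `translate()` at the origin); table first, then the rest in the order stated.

table();
translate([716, 1155, 0]) stool();
translate([-574, 301, 0]) stool();
translate([632, 247, 686]) chair();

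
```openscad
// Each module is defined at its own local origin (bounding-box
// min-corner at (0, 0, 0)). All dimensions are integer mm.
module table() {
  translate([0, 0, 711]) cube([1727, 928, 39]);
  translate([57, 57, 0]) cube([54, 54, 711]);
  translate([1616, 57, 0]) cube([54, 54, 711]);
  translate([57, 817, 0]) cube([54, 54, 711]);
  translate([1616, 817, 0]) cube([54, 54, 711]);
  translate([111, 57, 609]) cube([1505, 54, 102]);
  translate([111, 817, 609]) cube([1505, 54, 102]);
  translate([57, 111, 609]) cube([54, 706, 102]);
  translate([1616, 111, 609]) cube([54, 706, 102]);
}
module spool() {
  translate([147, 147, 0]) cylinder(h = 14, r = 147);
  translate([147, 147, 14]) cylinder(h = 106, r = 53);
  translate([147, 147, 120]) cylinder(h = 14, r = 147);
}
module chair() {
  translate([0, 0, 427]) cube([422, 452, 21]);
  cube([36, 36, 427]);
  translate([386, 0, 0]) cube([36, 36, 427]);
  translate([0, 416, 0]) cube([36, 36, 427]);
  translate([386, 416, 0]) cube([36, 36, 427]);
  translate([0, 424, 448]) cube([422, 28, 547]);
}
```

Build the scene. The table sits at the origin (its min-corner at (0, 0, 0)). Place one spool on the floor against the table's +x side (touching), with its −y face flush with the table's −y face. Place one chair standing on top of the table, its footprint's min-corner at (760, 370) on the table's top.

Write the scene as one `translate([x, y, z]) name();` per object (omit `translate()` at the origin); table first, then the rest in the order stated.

table();
translate([1727, 0, 0]) spool();
translate([760, 370, 750]) chair();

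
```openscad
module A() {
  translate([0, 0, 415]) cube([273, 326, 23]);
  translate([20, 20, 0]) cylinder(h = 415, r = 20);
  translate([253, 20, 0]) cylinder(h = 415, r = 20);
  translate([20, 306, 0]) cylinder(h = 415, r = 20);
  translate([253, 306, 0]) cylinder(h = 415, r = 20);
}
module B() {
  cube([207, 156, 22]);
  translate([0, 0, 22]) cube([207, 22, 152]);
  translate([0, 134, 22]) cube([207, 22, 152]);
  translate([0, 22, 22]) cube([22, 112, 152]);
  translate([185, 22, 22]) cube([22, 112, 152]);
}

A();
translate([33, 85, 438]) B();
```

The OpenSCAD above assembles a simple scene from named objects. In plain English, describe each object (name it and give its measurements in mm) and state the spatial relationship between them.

A is a four-legged stool. The seat is a 273×326×23 mm slab whose top surface is at z = 438 mm; four round legs, each 40 mm in diameter, run from the floor (z = 0) to the underside of the seat, each leg's axis is inset half a diameter from the nearest pair of seat edges (so the leg's bounding box is flush with the corner).

B is an open-topped rectangular box: outside dimensions 207×156×174 mm, with a uniform wall and base thickness of 22 mm. The base is a full 207×156 slab on the floor; four walls sit on top of the base. The front and back walls (the −y and +y sides) span the full width; the two side walls fit between them.

The open box is on top of the stool, centred.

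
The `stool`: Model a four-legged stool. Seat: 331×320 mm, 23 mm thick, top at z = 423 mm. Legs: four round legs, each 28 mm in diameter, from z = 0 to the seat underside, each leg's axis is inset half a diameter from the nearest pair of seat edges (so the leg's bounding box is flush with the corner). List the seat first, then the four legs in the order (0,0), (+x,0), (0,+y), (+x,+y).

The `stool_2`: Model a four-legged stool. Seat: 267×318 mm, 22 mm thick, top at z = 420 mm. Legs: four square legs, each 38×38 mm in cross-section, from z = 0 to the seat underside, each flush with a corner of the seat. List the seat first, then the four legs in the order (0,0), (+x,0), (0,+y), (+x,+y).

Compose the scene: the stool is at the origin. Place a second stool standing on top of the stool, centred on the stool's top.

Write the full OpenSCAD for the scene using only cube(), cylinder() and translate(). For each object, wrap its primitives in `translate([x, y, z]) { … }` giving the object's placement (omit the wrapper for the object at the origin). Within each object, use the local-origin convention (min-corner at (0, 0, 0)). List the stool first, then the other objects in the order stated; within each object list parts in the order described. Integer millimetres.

translate([0, 0, 400]) cube([331, 320, 23]);
translate([14, 14, 0]) cylinder(h = 400, r = 14);
translate([317, 14, 0]) cylinder(h = 400, r = 14);
translate([14, 306, 0]) cylinder(h = 400, r = 14);
translate([317, 306, 0]) cylinder(h = 400, r = 14);
translate([32, 1, 423]) {
  translate([0, 0, 398]) cube([267, 318, 22]);
  cube([38, 38, 398]);
  translate([229, 0, 0]) cube([38, 38, 398]);
  translate([0, 280, 0]) cube([38, 38, 398]);
  translate([229, 280, 0]) cube([38, 38, 398]);
}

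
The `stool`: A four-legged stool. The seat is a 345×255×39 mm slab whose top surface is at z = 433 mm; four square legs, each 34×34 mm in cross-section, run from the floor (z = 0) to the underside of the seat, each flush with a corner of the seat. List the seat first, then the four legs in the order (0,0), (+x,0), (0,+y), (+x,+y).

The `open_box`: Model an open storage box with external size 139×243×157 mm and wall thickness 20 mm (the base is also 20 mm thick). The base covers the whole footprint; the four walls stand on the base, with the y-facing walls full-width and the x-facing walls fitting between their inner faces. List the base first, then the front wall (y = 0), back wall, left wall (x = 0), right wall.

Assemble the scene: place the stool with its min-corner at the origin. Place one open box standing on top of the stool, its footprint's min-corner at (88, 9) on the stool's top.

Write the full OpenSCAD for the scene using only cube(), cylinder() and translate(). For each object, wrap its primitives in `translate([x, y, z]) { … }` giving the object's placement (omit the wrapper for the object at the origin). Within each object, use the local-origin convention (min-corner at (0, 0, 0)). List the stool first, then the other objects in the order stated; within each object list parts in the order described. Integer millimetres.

translate([0, 0, 394]) cube([345, 255, 39]);
cube([34, 34, 394]);
translate([311, 0, 0]) cube([34, 34, 394]);
translate([0, 221, 0]) cube([34, 34, 394]);
translate([311, 221, 0]) cube([34, 34, 394]);
translate([88, 9, 433]) {
  cube([139, 243, 20]);
  translate([0, 0, 20]) cube([139, 20, 137]);
  translate([0, 223, 20]) cube([139, 20, 137]);
  translate([0, 20, 20]) cube([20, 203, 137]);
  translate([119, 20, 20]) cube([20, 203, 137]);
}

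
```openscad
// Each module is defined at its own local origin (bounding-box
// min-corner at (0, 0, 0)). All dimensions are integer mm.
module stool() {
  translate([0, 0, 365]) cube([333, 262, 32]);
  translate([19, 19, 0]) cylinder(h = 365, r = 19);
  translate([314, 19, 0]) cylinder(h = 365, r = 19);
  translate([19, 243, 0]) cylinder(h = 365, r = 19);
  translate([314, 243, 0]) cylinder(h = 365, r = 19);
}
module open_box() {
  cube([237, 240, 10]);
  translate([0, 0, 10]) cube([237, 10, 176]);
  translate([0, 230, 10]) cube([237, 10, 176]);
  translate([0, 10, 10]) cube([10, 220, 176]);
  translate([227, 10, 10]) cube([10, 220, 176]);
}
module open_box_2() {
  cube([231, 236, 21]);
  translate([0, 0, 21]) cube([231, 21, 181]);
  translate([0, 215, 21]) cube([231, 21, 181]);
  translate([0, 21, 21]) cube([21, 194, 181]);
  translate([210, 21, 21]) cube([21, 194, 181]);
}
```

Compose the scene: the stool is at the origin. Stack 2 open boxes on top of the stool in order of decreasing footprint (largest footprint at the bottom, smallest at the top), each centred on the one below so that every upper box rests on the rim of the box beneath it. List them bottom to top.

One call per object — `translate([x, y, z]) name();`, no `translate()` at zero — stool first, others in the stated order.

stool();
translate([48, 11, 397]) open_box();
translate([51, 13, 583]) open_box_2();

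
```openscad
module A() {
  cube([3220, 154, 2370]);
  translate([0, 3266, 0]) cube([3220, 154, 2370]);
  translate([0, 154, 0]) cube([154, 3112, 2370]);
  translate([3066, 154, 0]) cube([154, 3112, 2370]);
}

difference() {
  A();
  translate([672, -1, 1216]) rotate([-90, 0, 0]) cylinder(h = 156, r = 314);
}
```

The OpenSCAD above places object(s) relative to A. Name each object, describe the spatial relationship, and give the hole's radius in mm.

The subtracted cylinder has r = 314 mm.

A is a house frame. The house frame has a circular hole through its front wall. The hole's radius is 314 mm.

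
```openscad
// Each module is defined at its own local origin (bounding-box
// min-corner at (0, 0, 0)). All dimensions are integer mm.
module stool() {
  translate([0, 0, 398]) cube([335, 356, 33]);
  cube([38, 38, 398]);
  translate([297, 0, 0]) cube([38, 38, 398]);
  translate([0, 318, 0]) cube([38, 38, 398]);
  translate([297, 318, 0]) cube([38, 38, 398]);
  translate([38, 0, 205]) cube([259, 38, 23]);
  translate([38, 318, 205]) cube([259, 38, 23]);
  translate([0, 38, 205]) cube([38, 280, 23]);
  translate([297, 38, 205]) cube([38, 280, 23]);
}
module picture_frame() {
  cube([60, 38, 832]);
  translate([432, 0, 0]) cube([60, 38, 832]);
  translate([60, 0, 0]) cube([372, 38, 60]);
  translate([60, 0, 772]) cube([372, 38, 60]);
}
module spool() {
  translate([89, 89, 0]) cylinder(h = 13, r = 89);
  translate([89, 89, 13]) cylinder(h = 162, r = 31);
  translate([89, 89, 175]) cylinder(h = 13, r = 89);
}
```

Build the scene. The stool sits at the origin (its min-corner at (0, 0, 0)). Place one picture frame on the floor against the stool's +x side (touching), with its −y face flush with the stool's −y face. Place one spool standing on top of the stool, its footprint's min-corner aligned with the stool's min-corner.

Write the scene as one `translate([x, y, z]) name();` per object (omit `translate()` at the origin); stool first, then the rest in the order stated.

stool();
translate([335, 0, 0]) picture_frame();
translate([0, 0, 431]) spool();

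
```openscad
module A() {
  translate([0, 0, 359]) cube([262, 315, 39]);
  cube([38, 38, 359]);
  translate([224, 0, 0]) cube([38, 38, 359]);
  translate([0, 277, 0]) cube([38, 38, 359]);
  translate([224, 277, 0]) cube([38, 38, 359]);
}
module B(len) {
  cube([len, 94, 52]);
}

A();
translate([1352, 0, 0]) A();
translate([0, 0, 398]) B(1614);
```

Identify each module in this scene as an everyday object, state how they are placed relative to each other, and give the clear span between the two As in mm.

A is a stool. B is a beam. A beam spans the tops of two stools. The clear span between the two stools is 1090 mm.

Second stool starts at x = 1352; first ends at x = 262; clear span = 1352 − 262 = 1090 mm.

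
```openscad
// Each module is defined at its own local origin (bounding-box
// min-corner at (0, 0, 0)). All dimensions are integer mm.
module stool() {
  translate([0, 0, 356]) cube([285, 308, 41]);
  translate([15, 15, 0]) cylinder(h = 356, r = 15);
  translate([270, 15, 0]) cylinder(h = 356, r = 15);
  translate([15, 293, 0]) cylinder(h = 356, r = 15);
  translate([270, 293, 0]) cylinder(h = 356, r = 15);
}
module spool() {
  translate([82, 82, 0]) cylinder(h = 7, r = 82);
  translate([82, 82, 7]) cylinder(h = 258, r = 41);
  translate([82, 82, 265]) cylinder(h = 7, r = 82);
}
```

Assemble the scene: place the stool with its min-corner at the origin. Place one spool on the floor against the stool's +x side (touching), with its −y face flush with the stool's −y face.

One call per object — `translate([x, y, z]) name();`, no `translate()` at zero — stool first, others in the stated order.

stool();
translate([285, 0, 0]) spool();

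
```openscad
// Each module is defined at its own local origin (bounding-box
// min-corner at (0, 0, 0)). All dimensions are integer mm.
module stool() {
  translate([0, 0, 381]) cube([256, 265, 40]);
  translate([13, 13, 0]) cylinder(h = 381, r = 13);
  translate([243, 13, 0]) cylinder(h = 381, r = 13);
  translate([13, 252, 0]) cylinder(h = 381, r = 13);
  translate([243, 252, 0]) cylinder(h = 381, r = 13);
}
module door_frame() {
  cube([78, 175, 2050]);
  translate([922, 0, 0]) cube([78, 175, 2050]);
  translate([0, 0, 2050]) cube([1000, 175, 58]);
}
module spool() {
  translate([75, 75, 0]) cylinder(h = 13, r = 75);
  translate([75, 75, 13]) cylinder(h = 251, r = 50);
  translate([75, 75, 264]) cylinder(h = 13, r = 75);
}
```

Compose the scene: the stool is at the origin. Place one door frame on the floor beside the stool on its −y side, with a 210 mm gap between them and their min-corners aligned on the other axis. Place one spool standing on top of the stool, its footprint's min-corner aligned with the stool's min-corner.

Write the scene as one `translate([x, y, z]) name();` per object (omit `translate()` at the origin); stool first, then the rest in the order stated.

stool();
translate([0, -385, 0]) door_frame();
translate([0, 0, 421]) spool();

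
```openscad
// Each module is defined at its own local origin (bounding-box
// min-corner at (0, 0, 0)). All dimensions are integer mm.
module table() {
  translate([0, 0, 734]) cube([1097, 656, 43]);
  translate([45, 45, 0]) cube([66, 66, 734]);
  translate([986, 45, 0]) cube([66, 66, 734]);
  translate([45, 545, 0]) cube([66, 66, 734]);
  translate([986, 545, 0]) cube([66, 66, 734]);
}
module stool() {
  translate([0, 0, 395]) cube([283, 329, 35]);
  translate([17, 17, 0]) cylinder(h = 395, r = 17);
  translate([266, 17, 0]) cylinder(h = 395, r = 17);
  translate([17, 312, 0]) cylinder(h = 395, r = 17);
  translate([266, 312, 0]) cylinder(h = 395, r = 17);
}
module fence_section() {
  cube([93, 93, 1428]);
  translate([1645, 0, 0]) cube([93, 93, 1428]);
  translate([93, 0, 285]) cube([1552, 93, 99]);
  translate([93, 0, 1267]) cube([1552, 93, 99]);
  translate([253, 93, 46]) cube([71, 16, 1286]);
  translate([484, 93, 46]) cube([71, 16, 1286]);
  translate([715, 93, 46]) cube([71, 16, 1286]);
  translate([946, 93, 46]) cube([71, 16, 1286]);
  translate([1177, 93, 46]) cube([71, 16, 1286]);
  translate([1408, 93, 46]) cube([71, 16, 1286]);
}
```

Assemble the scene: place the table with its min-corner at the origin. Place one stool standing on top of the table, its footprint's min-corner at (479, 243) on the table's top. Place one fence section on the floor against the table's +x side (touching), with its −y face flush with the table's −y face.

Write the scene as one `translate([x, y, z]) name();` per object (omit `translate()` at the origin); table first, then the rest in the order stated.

table();
translate([479, 243, 777]) stool();
translate([1097, 0, 0]) fence_section();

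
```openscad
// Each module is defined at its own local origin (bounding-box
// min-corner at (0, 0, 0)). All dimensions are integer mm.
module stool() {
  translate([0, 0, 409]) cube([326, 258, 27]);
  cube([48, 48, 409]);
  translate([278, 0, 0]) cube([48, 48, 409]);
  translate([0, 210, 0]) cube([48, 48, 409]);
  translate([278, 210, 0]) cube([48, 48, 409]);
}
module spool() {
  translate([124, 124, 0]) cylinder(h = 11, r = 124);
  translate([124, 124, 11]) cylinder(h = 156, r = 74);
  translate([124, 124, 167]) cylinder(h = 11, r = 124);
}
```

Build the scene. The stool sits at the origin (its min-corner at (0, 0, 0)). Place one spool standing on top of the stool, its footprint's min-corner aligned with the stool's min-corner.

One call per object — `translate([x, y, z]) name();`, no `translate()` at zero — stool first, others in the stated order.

stool();
translate([0, 0, 436]) spool();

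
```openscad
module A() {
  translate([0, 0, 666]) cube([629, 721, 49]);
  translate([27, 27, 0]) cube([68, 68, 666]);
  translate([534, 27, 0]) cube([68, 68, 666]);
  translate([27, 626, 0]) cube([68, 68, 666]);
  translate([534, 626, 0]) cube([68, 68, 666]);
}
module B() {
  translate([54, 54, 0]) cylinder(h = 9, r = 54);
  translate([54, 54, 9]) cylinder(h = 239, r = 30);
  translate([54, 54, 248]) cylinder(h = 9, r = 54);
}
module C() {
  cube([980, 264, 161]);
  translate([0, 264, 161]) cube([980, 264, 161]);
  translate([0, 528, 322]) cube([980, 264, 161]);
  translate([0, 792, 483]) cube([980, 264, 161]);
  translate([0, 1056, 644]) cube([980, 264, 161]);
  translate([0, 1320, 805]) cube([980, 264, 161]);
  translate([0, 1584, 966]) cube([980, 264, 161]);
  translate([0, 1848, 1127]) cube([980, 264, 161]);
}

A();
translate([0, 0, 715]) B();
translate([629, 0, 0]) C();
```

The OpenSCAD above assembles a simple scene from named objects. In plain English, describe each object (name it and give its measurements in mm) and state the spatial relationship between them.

A is a rectangular dining table. The top is 629×721×49 mm with its upper surface at z = 715 mm. It stands on four 68×68 mm square legs, each inset 27 mm from the nearest pair of top edges, running from the floor to the underside of the top.

B is a spool: two coaxial disc flanges of radius 54 mm and thickness 9 mm, joined by a core cylinder of radius 30 mm and height 239 mm. The lower flange rests on z = 0 and the three cylinders share a vertical axis.

C is a run of 8 identical solid stair steps. Each tread is 980×264 mm and each step block is 161 mm high. Step 1 rests on the floor; step k is offset from step 1 by (k−1)×264 mm in y and (k−1)×161 mm in z.

The spool is on top of the table. The staircase is against the table's +x side, with their −y faces flush.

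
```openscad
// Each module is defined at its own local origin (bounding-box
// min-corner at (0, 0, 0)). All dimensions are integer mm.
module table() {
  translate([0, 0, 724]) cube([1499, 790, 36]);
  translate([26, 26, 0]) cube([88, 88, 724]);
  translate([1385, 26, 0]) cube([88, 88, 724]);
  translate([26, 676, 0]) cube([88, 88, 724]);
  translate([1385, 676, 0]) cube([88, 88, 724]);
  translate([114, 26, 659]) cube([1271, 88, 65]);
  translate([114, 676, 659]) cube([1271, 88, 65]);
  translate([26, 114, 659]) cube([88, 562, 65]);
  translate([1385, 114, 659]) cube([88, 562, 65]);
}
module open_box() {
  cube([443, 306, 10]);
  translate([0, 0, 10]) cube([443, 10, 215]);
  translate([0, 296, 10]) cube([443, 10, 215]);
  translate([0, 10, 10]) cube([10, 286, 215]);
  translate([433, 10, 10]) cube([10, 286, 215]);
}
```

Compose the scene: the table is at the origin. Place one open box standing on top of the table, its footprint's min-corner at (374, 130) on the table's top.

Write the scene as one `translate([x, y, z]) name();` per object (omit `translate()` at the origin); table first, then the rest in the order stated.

table();
translate([374, 130, 760]) open_box();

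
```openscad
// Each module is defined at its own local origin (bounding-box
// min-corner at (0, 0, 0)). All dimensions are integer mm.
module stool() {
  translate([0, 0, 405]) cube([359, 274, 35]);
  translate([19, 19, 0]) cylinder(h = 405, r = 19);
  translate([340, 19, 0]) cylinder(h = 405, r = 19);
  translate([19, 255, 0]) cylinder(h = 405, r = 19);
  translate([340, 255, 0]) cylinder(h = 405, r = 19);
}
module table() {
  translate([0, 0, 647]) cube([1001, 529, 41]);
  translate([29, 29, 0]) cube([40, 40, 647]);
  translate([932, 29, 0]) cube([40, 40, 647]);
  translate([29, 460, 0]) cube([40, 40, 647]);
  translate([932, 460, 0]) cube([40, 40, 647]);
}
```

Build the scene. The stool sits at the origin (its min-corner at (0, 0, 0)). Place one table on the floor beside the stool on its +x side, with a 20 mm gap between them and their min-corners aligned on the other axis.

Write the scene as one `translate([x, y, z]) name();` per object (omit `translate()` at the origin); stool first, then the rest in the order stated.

stool();
translate([379, 0, 0]) table();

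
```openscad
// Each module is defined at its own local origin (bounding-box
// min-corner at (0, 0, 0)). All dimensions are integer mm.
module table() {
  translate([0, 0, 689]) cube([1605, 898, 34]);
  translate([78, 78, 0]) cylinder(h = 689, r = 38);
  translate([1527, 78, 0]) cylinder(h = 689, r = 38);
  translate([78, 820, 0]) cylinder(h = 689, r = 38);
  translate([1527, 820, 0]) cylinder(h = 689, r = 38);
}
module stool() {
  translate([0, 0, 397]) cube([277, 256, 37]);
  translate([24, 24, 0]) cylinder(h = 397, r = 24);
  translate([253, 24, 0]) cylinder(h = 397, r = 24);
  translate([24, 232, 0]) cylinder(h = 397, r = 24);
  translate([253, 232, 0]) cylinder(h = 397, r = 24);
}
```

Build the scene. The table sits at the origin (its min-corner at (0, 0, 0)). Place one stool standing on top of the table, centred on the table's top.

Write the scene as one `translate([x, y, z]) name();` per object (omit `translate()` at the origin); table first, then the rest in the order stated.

table();
translate([664, 321, 723]) stool();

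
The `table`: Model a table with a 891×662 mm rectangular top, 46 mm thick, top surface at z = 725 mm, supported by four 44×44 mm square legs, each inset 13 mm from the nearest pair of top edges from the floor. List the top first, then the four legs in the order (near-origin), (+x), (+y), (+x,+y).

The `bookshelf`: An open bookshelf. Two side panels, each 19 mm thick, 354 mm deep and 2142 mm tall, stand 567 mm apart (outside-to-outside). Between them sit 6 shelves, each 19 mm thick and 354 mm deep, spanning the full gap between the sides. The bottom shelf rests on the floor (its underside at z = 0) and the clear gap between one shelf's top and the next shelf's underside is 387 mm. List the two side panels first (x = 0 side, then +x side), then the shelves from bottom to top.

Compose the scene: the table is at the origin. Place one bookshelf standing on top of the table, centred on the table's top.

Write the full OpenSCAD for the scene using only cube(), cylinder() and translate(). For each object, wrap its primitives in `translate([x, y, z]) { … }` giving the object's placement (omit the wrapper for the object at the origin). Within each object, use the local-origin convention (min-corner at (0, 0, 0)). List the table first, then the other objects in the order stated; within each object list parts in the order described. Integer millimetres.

translate([0, 0, 679]) cube([891, 662, 46]);
translate([13, 13, 0]) cube([44, 44, 679]);
translate([834, 13, 0]) cube([44, 44, 679]);
translate([13, 605, 0]) cube([44, 44, 679]);
translate([834, 605, 0]) cube([44, 44, 679]);
translate([162, 154, 725]) {
  cube([19, 354, 2142]);
  translate([548, 0, 0]) cube([19, 354, 2142]);
  translate([19, 0, 0]) cube([529, 354, 19]);
  translate([19, 0, 406]) cube([529, 354, 19]);
  translate([19, 0, 812]) cube([529, 354, 19]);
  translate([19, 0, 1218]) cube([529, 354, 19]);
  translate([19, 0, 1624]) cube([529, 354, 19]);
  translate([19, 0, 2030]) cube([529, 354, 19]);
}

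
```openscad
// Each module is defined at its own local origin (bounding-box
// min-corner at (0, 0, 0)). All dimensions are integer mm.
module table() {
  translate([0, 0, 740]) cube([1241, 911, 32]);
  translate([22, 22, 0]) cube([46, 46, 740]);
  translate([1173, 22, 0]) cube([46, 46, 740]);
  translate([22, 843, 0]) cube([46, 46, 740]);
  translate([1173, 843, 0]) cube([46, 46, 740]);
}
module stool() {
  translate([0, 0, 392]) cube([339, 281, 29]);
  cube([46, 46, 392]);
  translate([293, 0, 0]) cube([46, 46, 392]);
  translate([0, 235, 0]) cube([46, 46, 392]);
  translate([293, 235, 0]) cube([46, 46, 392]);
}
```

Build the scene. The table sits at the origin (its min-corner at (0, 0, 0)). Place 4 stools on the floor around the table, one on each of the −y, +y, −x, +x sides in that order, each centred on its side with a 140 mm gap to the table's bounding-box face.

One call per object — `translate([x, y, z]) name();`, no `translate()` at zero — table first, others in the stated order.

table();
translate([451, -421, 0]) stool();
translate([451, 1051, 0]) stool();
translate([-479, 315, 0]) stool();
translate([1381, 315, 0]) stool();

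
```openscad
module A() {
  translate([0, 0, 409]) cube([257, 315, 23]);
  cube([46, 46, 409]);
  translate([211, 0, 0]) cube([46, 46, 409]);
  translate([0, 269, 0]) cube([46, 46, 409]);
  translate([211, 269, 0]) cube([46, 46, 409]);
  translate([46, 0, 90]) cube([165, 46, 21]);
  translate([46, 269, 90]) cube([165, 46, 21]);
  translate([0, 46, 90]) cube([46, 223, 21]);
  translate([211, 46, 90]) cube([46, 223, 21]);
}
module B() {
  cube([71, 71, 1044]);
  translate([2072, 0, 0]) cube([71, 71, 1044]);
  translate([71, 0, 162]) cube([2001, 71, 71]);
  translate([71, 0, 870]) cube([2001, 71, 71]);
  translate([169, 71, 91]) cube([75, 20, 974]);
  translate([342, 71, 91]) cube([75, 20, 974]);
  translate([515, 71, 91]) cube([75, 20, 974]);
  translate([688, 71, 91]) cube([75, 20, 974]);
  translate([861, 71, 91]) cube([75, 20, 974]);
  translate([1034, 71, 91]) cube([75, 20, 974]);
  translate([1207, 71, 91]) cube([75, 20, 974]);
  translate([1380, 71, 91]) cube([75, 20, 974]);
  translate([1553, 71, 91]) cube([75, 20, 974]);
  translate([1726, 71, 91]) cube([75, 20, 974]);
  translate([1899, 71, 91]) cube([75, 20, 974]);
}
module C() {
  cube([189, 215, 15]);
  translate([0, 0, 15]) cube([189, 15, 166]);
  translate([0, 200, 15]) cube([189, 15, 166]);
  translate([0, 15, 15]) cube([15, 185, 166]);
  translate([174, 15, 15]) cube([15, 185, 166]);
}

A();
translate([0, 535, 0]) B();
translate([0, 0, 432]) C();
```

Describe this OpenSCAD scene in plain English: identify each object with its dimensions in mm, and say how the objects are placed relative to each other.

A is a four-legged stool. The seat is a 257×315×23 mm slab whose top surface is at z = 432 mm; four square legs, each 46×46 mm in cross-section, run from the floor (z = 0) to the underside of the seat, each flush with a corner of the seat. Four stretchers, 46 mm wide and 21 mm tall, connect adjacent legs with their undersides at z = 90 mm, each running between the inner faces of the legs it joins and aligned with the legs' outer faces on the other axis.

B is a fence section. Two 71×71 mm posts, 1044 mm tall, stand on the floor with a clear span of 2001 mm between their inner faces. Two horizontal rails of 71×71 mm section span the gap between the posts with their undersides at z = 162 mm and z = 870 mm, flush with the posts' −y face. 11 pickets, each 75 mm wide, 20 mm thick and 974 mm tall, are fixed to the +y face of the rails with their bottoms at z = 91 mm, evenly spaced across the span with equal gaps (rounded down to the nearest mm) at the −x end and between each pair — any rounding remainder accumulates at the +x end.

C is an open-topped rectangular box: outside dimensions 189×215×181 mm, with a uniform wall and base thickness of 15 mm. The base is a full 189×215 slab on the floor; four walls sit on top of the base. The front and back walls (the −y and +y sides) span the full width; the two side walls fit between them.

The fence section is on the floor beside the stool on its +y side. The open box is on top of the stool.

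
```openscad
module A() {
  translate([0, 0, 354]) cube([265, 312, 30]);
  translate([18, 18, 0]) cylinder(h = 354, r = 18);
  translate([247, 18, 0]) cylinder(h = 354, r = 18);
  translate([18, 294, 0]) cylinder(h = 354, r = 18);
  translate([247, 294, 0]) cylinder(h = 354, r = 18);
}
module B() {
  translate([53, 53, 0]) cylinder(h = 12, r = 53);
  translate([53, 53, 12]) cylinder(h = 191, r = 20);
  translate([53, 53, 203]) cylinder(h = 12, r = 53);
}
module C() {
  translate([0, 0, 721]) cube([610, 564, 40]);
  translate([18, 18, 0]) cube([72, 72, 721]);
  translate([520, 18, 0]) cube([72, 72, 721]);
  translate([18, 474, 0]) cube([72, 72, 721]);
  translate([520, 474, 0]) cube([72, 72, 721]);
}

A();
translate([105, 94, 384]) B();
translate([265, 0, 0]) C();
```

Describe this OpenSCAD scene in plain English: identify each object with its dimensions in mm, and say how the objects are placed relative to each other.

A is a four-legged stool. The seat is a 265×312×30 mm slab whose top surface is at z = 384 mm; four round legs, each 36 mm in diameter, run from the floor (z = 0) to the underside of the seat, each leg's axis is inset half a diameter from the nearest pair of seat edges (so the leg's bounding box is flush with the corner).

B is a spool: two coaxial disc flanges of radius 53 mm and thickness 12 mm, joined by a core cylinder of radius 20 mm and height 191 mm. The lower flange rests on z = 0 and the three cylinders share a vertical axis.

C is a table with a 610×564 mm rectangular top, 40 mm thick, top surface at z = 761 mm, supported by four 72×72 mm square legs, each inset 18 mm from the nearest pair of top edges, running from the floor.

The spool is on top of the stool. The table is against the stool's +x side, with their −y faces flush.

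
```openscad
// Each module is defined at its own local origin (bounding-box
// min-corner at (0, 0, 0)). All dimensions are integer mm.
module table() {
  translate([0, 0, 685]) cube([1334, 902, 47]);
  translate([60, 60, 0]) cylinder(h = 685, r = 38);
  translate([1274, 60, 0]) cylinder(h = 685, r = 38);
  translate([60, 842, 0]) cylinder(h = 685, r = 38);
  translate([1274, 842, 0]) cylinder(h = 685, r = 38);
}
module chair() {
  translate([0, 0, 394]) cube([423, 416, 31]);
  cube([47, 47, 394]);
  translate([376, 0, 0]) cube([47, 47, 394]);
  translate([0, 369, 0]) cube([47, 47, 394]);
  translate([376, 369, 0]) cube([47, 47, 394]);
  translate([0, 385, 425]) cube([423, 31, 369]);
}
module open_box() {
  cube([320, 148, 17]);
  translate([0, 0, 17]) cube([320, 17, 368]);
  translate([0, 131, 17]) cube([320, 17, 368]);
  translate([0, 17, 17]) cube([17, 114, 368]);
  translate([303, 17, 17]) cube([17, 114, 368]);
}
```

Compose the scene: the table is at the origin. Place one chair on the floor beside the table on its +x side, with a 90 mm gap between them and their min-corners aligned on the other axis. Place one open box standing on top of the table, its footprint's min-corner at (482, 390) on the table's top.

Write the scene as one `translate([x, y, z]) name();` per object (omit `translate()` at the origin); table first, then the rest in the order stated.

table();
translate([1424, 0, 0]) chair();
translate([482, 390, 732]) open_box();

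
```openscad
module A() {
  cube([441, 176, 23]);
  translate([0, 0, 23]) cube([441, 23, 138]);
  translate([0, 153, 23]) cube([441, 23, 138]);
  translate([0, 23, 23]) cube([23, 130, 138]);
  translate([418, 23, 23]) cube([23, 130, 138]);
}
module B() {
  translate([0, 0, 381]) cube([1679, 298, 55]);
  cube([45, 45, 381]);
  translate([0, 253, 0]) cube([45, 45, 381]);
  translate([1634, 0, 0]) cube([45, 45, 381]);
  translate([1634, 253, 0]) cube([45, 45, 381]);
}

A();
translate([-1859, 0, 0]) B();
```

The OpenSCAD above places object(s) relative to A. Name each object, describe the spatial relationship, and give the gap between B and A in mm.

A is an open box. B is a bench. The bench is on the floor beside the open box on its −x side. The gap between the bench and the open box is 180 mm.

The bench's nearest face is 180 mm from the open box's −x face.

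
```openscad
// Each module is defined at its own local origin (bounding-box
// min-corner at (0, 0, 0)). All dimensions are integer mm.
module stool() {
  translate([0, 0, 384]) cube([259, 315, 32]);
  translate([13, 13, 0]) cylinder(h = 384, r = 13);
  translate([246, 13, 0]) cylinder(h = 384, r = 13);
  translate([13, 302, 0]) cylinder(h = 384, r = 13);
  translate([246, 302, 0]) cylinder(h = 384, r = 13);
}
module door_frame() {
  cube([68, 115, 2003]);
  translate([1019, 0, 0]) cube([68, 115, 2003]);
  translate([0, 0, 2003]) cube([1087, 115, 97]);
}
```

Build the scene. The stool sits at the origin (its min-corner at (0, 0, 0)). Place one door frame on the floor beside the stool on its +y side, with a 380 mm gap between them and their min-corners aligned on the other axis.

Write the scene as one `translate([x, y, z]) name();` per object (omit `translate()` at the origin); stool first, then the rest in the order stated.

stool();
translate([0, 695, 0]) door_frame();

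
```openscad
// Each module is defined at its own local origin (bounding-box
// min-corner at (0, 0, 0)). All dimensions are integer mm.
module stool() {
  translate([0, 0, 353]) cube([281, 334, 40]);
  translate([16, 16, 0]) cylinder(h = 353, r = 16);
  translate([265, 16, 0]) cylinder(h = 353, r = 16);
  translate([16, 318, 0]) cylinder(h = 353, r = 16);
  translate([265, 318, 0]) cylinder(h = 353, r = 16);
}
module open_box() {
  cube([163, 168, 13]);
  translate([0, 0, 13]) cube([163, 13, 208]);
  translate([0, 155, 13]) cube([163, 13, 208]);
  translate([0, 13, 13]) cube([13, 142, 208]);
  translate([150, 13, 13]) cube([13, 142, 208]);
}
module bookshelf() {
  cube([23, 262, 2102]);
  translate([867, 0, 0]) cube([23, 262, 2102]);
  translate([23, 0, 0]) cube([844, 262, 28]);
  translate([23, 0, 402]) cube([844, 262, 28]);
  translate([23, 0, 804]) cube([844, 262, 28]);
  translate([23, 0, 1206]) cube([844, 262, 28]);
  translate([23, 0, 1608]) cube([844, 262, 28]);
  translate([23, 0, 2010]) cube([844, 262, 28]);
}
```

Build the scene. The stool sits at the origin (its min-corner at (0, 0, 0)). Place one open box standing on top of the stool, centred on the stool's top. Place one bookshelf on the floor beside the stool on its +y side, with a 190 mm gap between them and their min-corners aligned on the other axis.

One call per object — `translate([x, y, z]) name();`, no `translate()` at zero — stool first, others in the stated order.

stool();
translate([59, 83, 393]) open_box();
translate([0, 524, 0]) bookshelf();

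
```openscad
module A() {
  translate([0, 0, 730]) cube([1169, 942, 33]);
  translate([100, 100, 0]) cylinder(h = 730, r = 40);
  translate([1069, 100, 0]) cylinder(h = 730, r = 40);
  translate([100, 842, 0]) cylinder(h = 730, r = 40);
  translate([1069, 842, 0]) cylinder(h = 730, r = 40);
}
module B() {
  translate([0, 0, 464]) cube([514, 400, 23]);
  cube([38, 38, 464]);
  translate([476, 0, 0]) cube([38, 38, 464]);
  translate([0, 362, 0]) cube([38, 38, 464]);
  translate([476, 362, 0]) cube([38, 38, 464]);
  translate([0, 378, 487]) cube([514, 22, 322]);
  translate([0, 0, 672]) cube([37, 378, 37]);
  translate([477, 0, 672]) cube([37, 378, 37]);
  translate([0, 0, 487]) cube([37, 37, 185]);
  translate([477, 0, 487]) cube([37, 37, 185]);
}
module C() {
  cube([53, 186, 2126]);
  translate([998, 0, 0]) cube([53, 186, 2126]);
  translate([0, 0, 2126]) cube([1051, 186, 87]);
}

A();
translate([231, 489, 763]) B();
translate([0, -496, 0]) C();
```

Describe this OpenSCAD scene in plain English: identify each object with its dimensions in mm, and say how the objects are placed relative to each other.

A is a table with a 1169×942 mm rectangular top, 33 mm thick, top surface at z = 763 mm, supported by four round legs of 80 mm diameter, each leg's bounding box inset 60 mm from the nearest pair of top edges, running from the floor.

B is a chair. The seat is a 514×400×23 mm slab with its top at z = 487 mm, on four 38×38 mm corner legs (flush with the seat edges, standing on z = 0). A flat backrest 22 mm thick, 322 mm tall, spans the full seat width and rises from the seat top along its +y edge, rear face flush with the rear of the seat. Two armrests of 37×37 mm section run along each side from the seat's front edge to the front of the backrest, top faces 222 mm above the seat top and outer faces flush with the seat's x-edges; a 37×37 mm post under the front of each armrest stands on the seat at the front corner.

C is a door frame. The clear opening is 945 mm wide and 2126 mm high. Two 53 mm wide jambs, 186 mm deep, stand either side of the opening from the floor to the top of the opening. A 87 mm thick head sits across the top of both jambs, spanning the full outside width of the frame.

The chair is on top of the table. The door frame is on the floor beside the table on its −y side.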